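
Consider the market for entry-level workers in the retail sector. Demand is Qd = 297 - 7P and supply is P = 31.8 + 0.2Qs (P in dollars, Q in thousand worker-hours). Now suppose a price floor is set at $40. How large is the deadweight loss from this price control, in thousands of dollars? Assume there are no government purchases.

Rearranging supply gives Qs = 5P - 159. Equilibrium: 297 - 7P = 5P - 159, so 456 = 12P and P* = 38, Q* = 31.
Since 40 > 38, the floor is binding.
At P = 40: Qd = 297 - 7·40 = 17 and Qs = 5·40 - 159 = 41.
Quantity traded falls to 17. At Q = 17 the demand price is (297 - 17)/7 = 40 and the supply price is (159 + 17)/5 = 35.2.
Deadweight loss = ½ · (40 - 35.2) · (31 - 17) = ½ · 4.8 · 14 = 33.6.

33.6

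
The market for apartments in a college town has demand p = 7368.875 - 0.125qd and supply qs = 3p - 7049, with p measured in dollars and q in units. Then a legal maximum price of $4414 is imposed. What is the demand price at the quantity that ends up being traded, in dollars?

6594.75

Rearranging demand gives qd = 58951 - 8p. Without the control the market clears where 58951 - 8p = 3p - 7049, i.e. p* = 6000 and q* = 10951.
The ceiling of 4414 is below the equilibrium price 6000, so it binds.
At p = 4414: qd = 58951 - 8·4414 = 23639 and qs = 3·4414 - 7049 = 6193.
Only 6193 units reach the market. On the demand curve, the marginal buyer's willingness to pay at q = 6193 is (58951 - 6193)/8 = 6594.75.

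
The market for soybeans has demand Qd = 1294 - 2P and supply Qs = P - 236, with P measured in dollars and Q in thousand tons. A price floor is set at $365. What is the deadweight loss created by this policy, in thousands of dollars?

Setting quantity demanded equal to quantity supplied, 1294 - 2P = P - 236, gives P* = 510 and Q* = 274.
The floor of 365 is below the equilibrium price 510, so it is not binding; the market clears at P* = 510, Q* = 274.
Since the control does not bind, no trades are prevented and deadweight loss is zero.

0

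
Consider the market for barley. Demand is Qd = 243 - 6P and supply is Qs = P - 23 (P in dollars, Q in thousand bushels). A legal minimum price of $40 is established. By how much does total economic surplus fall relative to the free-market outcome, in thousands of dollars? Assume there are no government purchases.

In a free market, 243 - 6P = P - 23 gives the equilibrium P* = 38, Q* = 15.
The floor of 40 is above the equilibrium price 38, so it binds.
At P = 40: Qd = 243 - 6·40 = 3 and Qs = 40 - 23 = 17.
Quantity traded falls to 3. At Q = 3 the demand price is (243 - 3)/6 = 40 and the supply price is 23 + 3 = 26.
Deadweight loss = ½ · (40 - 26) · (15 - 3) = ½ · 14 · 12 = 84.

84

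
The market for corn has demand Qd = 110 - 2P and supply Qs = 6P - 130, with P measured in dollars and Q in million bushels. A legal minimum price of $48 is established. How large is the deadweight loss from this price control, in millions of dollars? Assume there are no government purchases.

432

Equilibrium: 110 - 2P = 6P - 130, so 240 = 8P and P* = 30, Q* = 50.
The floor of 48 is above the equilibrium price 30, so it binds.
At P = 48: Qd = 110 - 2·48 = 14 and Qs = 6·48 - 130 = 158.
Quantity traded falls to 14. At Q = 14 the demand price is (110 - 14)/2 = 48 and the supply price is (130 + 14)/6 = 24.
Deadweight loss = ½ · (48 - 24) · (50 - 14) = ½ · 24 · 36 = 432.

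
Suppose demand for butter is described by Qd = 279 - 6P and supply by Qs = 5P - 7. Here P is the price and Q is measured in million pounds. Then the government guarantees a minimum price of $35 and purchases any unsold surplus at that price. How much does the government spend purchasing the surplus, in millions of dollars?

3465

In a free market, 279 - 6P = 5P - 7 gives the equilibrium P* = 26, Q* = 123.
Because the floor (35) lies above the market-clearing price, it is binding.
At P = 35: Qd = 279 - 6·35 = 69 and Qs = 5·35 - 7 = 168.
Surplus = Qs - Qd = 99.
Government expenditure = surplus × support price = 99 × 35 = 3465.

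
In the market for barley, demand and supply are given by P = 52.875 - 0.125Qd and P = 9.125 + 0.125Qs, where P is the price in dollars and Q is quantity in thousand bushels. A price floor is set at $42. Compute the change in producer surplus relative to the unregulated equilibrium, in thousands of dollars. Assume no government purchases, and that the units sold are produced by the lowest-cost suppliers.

Rearranging demand gives Qd = 423 - 8P; rearranging supply gives Qs = 8P - 73. Without the control the market clears where 423 - 8P = 8P - 73, i.e. P* = 31 and Q* = 175.
The floor of 42 is above the equilibrium price 31, so it binds.
At P = 42: Qd = 423 - 8·42 = 87 and Qs = 8·42 - 73 = 263.
Producer surplus without the control is ½ · (31 - 9.125) · 175 = 1914.0625.
With the floor, 87 units are sold at 42. The supply price at Q = 87 is 20, so PS = ½ · [(42 - 9.125) + (42 - 20)] · 87 = 2387.0625.
Change in producer surplus = 2387.0625 - 1914.0625 = 473.

473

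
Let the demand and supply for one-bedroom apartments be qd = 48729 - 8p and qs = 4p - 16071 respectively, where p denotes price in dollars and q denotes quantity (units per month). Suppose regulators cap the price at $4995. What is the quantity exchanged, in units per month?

Setting quantity demanded equal to quantity supplied, 48729 - 8p = 4p - 16071, gives p* = 5400 and q* = 5529.
Since 4995 < 5400, the ceiling is binding.
At p = 4995: qd = 48729 - 8·4995 = 8769 and qs = 4·4995 - 16071 = 3909.
The quantity actually transacted is the short side, supply: 3909.

3909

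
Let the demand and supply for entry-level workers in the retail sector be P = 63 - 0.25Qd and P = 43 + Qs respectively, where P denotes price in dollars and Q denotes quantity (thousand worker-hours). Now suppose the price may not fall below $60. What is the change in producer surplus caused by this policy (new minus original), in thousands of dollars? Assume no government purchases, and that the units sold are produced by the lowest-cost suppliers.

4

Rearranging demand gives Qd = 252 - 4P; rearranging supply gives Qs = P - 43. In a free market, 252 - 4P = P - 43 gives the equilibrium P* = 59, Q* = 16.
The floor of 60 is above the equilibrium price 59, so it binds.
At P = 60: Qd = 252 - 4·60 = 12 and Qs = 60 - 43 = 17.
Producer surplus without the control is ½ · (59 - 43) · 16 = 128.
With the floor, 12 units are sold at 60. The supply price at Q = 12 is 55, so PS = ½ · [(60 - 43) + (60 - 55)] · 12 = 132.
Change in producer surplus = 132 - 128 = 4.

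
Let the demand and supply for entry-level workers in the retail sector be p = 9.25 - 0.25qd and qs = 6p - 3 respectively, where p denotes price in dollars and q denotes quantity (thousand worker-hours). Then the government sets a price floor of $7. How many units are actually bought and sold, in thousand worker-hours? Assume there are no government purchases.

Rearranging demand gives qd = 37 - 4p. Without the control the market clears where 37 - 4p = 6p - 3, i.e. p* = 4 and q* = 21.
Because the floor (7) lies above the market-clearing price, it is binding.
At p = 7: qd = 37 - 4·7 = 9 and qs = 6·7 - 3 = 39.
The quantity actually transacted is the short side, demand: 9.

9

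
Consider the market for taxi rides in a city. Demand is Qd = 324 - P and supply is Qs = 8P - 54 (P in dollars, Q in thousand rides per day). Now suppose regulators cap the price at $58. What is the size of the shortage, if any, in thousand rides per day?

In a free market, 324 - P = 8P - 54 gives the equilibrium P* = 42, Q* = 282.
The ceiling of 58 is above the equilibrium price 42, so it is not binding; the market clears at P* = 42, Q* = 282.
Since the control does not bind, there is no shortage.

0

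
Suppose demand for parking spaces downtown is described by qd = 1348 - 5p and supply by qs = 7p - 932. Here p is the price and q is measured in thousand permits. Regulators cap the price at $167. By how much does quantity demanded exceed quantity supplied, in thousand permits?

Setting quantity demanded equal to quantity supplied, 1348 - 5p = 7p - 932, gives p* = 190 and q* = 398.
Because the ceiling (167) lies below the market-clearing price, it is binding.
At p = 167: qd = 1348 - 5·167 = 513 and qs = 7·167 - 932 = 237.
Shortage = qd - qs = 513 - 237 = 276.

276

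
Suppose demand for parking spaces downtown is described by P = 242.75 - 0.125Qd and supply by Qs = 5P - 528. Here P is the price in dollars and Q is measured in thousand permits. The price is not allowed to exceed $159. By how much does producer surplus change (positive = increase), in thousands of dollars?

-10679.5

Rearranging demand gives Qd = 1942 - 8P. In a free market, 1942 - 8P = 5P - 528 gives the equilibrium P* = 190, Q* = 422.
Because the ceiling (159) lies below the market-clearing price, it is binding.
At P = 159: Qd = 1942 - 8·159 = 670 and Qs = 5·159 - 528 = 267.
Producer surplus without the control is ½ · (190 - 105.6) · 422 = 17808.4.
With the ceiling, producers sell 267 units at 159, so PS = ½ · (159 - 105.6) · 267 = 7128.9.
Change in producer surplus = 7128.9 - 17808.4 = -10679.5.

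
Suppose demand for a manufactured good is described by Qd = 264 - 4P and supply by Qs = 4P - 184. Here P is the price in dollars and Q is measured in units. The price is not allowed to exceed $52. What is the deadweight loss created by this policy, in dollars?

In a free market, 264 - 4P = 4P - 184 gives the equilibrium P* = 56, Q* = 40.
Since 52 < 56, the ceiling is binding.
At P = 52: Qd = 264 - 4·52 = 56 and Qs = 4·52 - 184 = 24.
Quantity traded falls to 24. At Q = 24 the demand price is (264 - 24)/4 = 60 and the supply price is (184 + 24)/4 = 52.
Deadweight loss = ½ · (60 - 52) · (40 - 24) = ½ · 8 · 16 = 64.

64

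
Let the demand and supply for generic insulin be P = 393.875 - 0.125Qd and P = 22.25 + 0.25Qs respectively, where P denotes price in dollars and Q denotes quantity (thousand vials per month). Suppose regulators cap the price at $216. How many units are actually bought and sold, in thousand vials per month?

Rearranging demand gives Qd = 3151 - 8P; rearranging supply gives Qs = 4P - 89. In a free market, 3151 - 8P = 4P - 89 gives the equilibrium P* = 270, Q* = 991.
The ceiling of 216 is below the equilibrium price 270, so it binds.
At P = 216: Qd = 3151 - 8·216 = 1423 and Qs = 4·216 - 89 = 775.
The quantity actually transacted is the short side, supply: 775.

775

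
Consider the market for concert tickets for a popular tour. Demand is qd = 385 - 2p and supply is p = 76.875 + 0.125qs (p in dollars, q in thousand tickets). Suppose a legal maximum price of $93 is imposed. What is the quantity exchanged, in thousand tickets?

129

Rearranging supply gives qs = 8p - 615. In a free market, 385 - 2p = 8p - 615 gives the equilibrium p* = 100, q* = 185.
Since 93 < 100, the ceiling is binding.
At p = 93: qd = 385 - 2·93 = 199 and qs = 8·93 - 615 = 129.
The quantity actually transacted is the short side, supply: 129.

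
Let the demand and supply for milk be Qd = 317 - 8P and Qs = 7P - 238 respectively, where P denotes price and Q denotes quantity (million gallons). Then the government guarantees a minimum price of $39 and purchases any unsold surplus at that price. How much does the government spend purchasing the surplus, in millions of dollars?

1170

Equilibrium: 317 - 8P = 7P - 238, so 555 = 15P and P* = 37, Q* = 21.
Since 39 > 37, the floor is binding.
At P = 39: Qd = 317 - 8·39 = 5 and Qs = 7·39 - 238 = 35.
Surplus = Qs - Qd = 30.
Government expenditure = surplus × support price = 30 × 39 = 1170.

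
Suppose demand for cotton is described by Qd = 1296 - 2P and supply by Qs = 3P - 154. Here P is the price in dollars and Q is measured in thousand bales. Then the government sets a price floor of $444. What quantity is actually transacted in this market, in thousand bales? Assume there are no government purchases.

In a free market, 1296 - 2P = 3P - 154 gives the equilibrium P* = 290, Q* = 716.
Because the floor (444) lies above the market-clearing price, it is binding.
At P = 444: Qd = 1296 - 2·444 = 408 and Qs = 3·444 - 154 = 1178.
The quantity actually transacted is the short side, demand: 408.

408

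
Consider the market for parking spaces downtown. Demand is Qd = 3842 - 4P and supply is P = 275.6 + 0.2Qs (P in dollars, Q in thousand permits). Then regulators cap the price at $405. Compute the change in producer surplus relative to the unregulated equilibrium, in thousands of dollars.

Rearranging supply gives Qs = 5P - 1378. Without the control the market clears where 3842 - 4P = 5P - 1378, i.e. P* = 580 and Q* = 1522.
Because the ceiling (405) lies below the market-clearing price, it is binding.
At P = 405: Qd = 3842 - 4·405 = 2222 and Qs = 5·405 - 1378 = 647.
Producer surplus without the control is ½ · (580 - 275.6) · 1522 = 231648.4.
With the ceiling, producers sell 647 units at 405, so PS = ½ · (405 - 275.6) · 647 = 41860.9.
Change in producer surplus = 41860.9 - 231648.4 = -189787.5.

-189787.5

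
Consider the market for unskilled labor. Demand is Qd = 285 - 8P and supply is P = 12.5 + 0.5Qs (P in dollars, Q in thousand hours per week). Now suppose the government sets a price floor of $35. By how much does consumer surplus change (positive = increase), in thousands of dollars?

Rearranging supply gives Qs = 2P - 25. In a free market, 285 - 8P = 2P - 25 gives the equilibrium P* = 31, Q* = 37.
Since 35 > 31, the floor is binding.
At P = 35: Qd = 285 - 8·35 = 5 and Qs = 2·35 - 25 = 45.
Consumer surplus without the control is ½ · (35.625 - 31) · 37 = 85.5625.
With the floor, consumers buy 5 units at 35, so CS = ½ · (35.625 - 35) · 5 = 1.5625.
Change in consumer surplus = 1.5625 - 85.5625 = -84.

-84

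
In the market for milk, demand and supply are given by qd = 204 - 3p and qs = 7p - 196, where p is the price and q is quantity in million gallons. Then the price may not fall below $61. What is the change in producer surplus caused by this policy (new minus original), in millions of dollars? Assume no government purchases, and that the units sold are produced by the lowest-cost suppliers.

Without the control the market clears where 204 - 3p = 7p - 196, i.e. p* = 40 and q* = 84.
The floor of 61 is above the equilibrium price 40, so it binds.
At p = 61: qd = 204 - 3·61 = 21 and qs = 7·61 - 196 = 231.
Producer surplus without the control is ½ · (40 - 28) · 84 = 504.
With the floor, 21 units are sold at 61. The supply price at q = 21 is 31, so PS = ½ · [(61 - 28) + (61 - 31)] · 21 = 661.5.
Change in producer surplus = 661.5 - 504 = 157.5.

157.5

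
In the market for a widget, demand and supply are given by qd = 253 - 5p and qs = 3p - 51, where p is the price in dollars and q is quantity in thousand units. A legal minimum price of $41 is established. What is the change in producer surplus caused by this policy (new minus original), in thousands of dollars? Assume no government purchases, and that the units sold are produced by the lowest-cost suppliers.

Without the control the market clears where 253 - 5p = 3p - 51, i.e. p* = 38 and q* = 63.
Because the floor (41) lies above the market-clearing price, it is binding.
At p = 41: qd = 253 - 5·41 = 48 and qs = 3·41 - 51 = 72.
Producer surplus without the control is ½ · (38 - 17) · 63 = 661.5.
With the floor, 48 units are sold at 41. The supply price at q = 48 is 33, so PS = ½ · [(41 - 17) + (41 - 33)] · 48 = 768.
Change in producer surplus = 768 - 661.5 = 106.5.

106.5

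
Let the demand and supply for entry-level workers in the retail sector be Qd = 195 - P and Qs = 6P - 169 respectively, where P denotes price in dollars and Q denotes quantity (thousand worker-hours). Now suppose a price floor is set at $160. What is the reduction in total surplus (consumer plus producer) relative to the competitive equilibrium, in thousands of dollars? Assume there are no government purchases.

Equilibrium: 195 - P = 6P - 169, so 364 = 7P and P* = 52, Q* = 143.
Because the floor (160) lies above the market-clearing price, it is binding.
At P = 160: Qd = 195 - 160 = 35 and Qs = 6·160 - 169 = 791.
Quantity traded falls to 35. At Q = 35 the demand price is 195 - 35 = 160 and the supply price is (169 + 35)/6 = 34.
Deadweight loss = ½ · (160 - 34) · (143 - 35) = ½ · 126 · 108 = 6804.

6804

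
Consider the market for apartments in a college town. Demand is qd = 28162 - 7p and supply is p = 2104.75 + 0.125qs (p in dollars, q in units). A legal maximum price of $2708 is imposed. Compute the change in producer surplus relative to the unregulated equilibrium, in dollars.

Rearranging supply gives qs = 8p - 16838. Setting quantity demanded equal to quantity supplied, 28162 - 7p = 8p - 16838, gives p* = 3000 and q* = 7162.
Because the ceiling (2708) lies below the market-clearing price, it is binding.
At p = 2708: qd = 28162 - 7·2708 = 9206 and qs = 8·2708 - 16838 = 4826.
Producer surplus without the control is ½ · (3000 - 2104.75) · 7162 = 3205890.25.
With the ceiling, producers sell 4826 units at 2708, so PS = ½ · (2708 - 2104.75) · 4826 = 1455642.25.
Change in producer surplus = 1455642.25 - 3205890.25 = -1750248.

-1750248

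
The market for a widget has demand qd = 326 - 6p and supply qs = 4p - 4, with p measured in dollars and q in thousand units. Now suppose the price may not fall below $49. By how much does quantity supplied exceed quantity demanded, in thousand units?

Equilibrium: 326 - 6p = 4p - 4, so 330 = 10p and p* = 33, q* = 128.
Since 49 > 33, the floor is binding.
At p = 49: qd = 326 - 6·49 = 32 and qs = 4·49 - 4 = 192.
Surplus = qs - qd = 192 - 32 = 160.

160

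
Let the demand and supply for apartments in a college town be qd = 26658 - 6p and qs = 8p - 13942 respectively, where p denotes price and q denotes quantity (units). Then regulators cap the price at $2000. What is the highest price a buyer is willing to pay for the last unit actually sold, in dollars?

Equilibrium: 26658 - 6p = 8p - 13942, so 40600 = 14p and p* = 2900, q* = 9258.
The ceiling of 2000 is below the equilibrium price 2900, so it binds.
At p = 2000: qd = 26658 - 6·2000 = 14658 and qs = 8·2000 - 13942 = 2058.
Only 2058 units reach the market. On the demand curve, the marginal buyer's willingness to pay at q = 2058 is (26658 - 2058)/6 = 4100.

4100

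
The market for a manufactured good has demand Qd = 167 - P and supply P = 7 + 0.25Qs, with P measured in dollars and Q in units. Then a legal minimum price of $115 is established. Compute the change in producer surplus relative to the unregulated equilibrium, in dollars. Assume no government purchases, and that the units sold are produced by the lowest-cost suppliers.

Rearranging supply gives Qs = 4P - 28. Equilibrium: 167 - P = 4P - 28, so 195 = 5P and P* = 39, Q* = 128.
The floor of 115 is above the equilibrium price 39, so it binds.
At P = 115: Qd = 167 - 115 = 52 and Qs = 4·115 - 28 = 432.
Producer surplus without the control is ½ · (39 - 7) · 128 = 2048.
With the floor, 52 units are sold at 115. The supply price at Q = 52 is 20, so PS = ½ · [(115 - 7) + (115 - 20)] · 52 = 5278.
Change in producer surplus = 5278 - 2048 = 3230.

3230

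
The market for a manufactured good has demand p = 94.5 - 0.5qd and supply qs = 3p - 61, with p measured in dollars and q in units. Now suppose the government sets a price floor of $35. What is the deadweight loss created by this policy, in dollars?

Rearranging demand gives qd = 189 - 2p. In a free market, 189 - 2p = 3p - 61 gives the equilibrium p* = 50, q* = 89.
Since 35 is below p* = 50, the floor does not bind and the free-market outcome prevails.
Since the control does not bind, no trades are prevented and deadweight loss is zero.

0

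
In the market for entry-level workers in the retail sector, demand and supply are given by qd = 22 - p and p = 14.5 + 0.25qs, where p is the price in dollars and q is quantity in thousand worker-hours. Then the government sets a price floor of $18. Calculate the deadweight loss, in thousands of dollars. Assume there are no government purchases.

2.5

Rearranging supply gives qs = 4p - 58. Setting quantity demanded equal to quantity supplied, 22 - p = 4p - 58, gives p* = 16 and q* = 6.
Since 18 > 16, the floor is binding.
At p = 18: qd = 22 - 18 = 4 and qs = 4·18 - 58 = 14.
Quantity traded falls to 4. At q = 4 the demand price is 22 - 4 = 18 and the supply price is (58 + 4)/4 = 15.5.
Deadweight loss = ½ · (18 - 15.5) · (6 - 4) = ½ · 2.5 · 2 = 2.5.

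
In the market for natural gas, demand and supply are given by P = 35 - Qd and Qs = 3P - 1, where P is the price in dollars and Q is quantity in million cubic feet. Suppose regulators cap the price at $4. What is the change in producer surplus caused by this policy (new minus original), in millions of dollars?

Rearranging demand gives Qd = 35 - P. Setting quantity demanded equal to quantity supplied, 35 - P = 3P - 1, gives P* = 9 and Q* = 26.
Because the ceiling (4) lies below the market-clearing price, it is binding.
At P = 4: Qd = 35 - 4 = 31 and Qs = 3·4 - 1 = 11.
Producer surplus without the control is ½ · (9 - 1/3) · 26 = 338/3.
With the ceiling, producers sell 11 units at 4, so PS = ½ · (4 - 1/3) · 11 = 121/6.
Change in producer surplus = 121/6 - 338/3 = -92.5.

-92.5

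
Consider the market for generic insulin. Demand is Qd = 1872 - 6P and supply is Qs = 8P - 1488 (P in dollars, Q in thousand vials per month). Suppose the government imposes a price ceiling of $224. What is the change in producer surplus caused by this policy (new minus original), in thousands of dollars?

-5888

Setting quantity demanded equal to quantity supplied, 1872 - 6P = 8P - 1488, gives P* = 240 and Q* = 432.
Since 224 < 240, the ceiling is binding.
At P = 224: Qd = 1872 - 6·224 = 528 and Qs = 8·224 - 1488 = 304.
Producer surplus without the control is ½ · (240 - 186) · 432 = 11664.
With the ceiling, producers sell 304 units at 224, so PS = ½ · (224 - 186) · 304 = 5776.
Change in producer surplus = 5776 - 11664 = -5888.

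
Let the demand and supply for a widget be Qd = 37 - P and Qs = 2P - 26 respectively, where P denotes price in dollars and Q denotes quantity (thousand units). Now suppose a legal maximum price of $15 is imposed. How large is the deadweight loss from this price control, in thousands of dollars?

Equilibrium: 37 - P = 2P - 26, so 63 = 3P and P* = 21, Q* = 16.
Since 15 < 21, the ceiling is binding.
At P = 15: Qd = 37 - 15 = 22 and Qs = 2·15 - 26 = 4.
Quantity traded falls to 4. At Q = 4 the demand price is 37 - 4 = 33 and the supply price is (26 + 4)/2 = 15.
Deadweight loss = ½ · (33 - 15) · (16 - 4) = ½ · 18 · 12 = 108.

108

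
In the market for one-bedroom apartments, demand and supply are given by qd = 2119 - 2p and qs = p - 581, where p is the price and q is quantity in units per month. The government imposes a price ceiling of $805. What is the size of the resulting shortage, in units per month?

In a free market, 2119 - 2p = p - 581 gives the equilibrium p* = 900, q* = 319.
Because the ceiling (805) lies below the market-clearing price, it is binding.
At p = 805: qd = 2119 - 2·805 = 509 and qs = 805 - 581 = 224.
Shortage = qd - qs = 509 - 224 = 285.

285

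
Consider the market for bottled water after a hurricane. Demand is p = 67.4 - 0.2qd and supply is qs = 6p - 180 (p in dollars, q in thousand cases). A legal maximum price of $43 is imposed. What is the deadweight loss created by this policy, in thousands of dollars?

105.6

Rearranging demand gives qd = 337 - 5p. Without the control the market clears where 337 - 5p = 6p - 180, i.e. p* = 47 and q* = 102.
Since 43 < 47, the ceiling is binding.
At p = 43: qd = 337 - 5·43 = 122 and qs = 6·43 - 180 = 78.
Quantity traded falls to 78. At q = 78 the demand price is (337 - 78)/5 = 51.8 and the supply price is (180 + 78)/6 = 43.
Deadweight loss = ½ · (51.8 - 43) · (102 - 78) = ½ · 8.8 · 24 = 105.6.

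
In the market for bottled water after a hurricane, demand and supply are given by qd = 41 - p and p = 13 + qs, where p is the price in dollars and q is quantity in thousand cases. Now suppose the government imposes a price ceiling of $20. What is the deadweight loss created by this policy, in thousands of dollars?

Rearranging supply gives qs = p - 13. In a free market, 41 - p = p - 13 gives the equilibrium p* = 27, q* = 14.
Since 20 < 27, the ceiling is binding.
At p = 20: qd = 41 - 20 = 21 and qs = 20 - 13 = 7.
Quantity traded falls to 7. At q = 7 the demand price is 41 - 7 = 34 and the supply price is 13 + 7 = 20.
Deadweight loss = ½ · (34 - 20) · (14 - 7) = ½ · 14 · 7 = 49.

49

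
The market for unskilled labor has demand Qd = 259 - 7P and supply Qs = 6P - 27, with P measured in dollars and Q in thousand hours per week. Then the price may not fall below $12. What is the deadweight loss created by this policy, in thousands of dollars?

Without the control the market clears where 259 - 7P = 6P - 27, i.e. P* = 22 and Q* = 105.
Since 12 is below P* = 22, the floor does not bind and the free-market outcome prevails.
Since the control does not bind, no trades are prevented and deadweight loss is zero.

0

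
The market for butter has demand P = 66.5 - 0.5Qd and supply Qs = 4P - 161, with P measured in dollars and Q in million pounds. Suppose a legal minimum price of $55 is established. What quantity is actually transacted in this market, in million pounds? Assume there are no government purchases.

Rearranging demand gives Qd = 133 - 2P. Equilibrium: 133 - 2P = 4P - 161, so 294 = 6P and P* = 49, Q* = 35.
Since 55 > 49, the floor is binding.
At P = 55: Qd = 133 - 2·55 = 23 and Qs = 4·55 - 161 = 59.
The quantity actually transacted is the short side, demand: 23.

23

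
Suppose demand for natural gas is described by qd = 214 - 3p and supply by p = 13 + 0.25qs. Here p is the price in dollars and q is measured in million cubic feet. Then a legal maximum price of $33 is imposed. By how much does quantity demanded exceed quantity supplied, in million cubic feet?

35

Rearranging supply gives qs = 4p - 52. Setting quantity demanded equal to quantity supplied, 214 - 3p = 4p - 52, gives p* = 38 and q* = 100.
The ceiling of 33 is below the equilibrium price 38, so it binds.
At p = 33: qd = 214 - 3·33 = 115 and qs = 4·33 - 52 = 80.
Shortage = qd - qs = 115 - 80 = 35.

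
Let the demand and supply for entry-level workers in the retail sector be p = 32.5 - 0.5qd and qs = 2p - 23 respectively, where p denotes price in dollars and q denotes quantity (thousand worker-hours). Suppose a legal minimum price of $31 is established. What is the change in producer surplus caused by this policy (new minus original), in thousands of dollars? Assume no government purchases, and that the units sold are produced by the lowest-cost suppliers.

-54

Rearranging demand gives qd = 65 - 2p. Equilibrium: 65 - 2p = 2p - 23, so 88 = 4p and p* = 22, q* = 21.
The floor of 31 is above the equilibrium price 22, so it binds.
At p = 31: qd = 65 - 2·31 = 3 and qs = 2·31 - 23 = 39.
Producer surplus without the control is ½ · (22 - 11.5) · 21 = 110.25.
With the floor, 3 units are sold at 31. The supply price at q = 3 is 13, so PS = ½ · [(31 - 11.5) + (31 - 13)] · 3 = 56.25.
Change in producer surplus = 56.25 - 110.25 = -54.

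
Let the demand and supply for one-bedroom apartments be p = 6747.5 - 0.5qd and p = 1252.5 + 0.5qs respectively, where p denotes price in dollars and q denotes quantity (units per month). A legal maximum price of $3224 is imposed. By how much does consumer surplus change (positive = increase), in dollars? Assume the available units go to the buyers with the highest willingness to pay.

2457592

Rearranging demand gives qd = 13495 - 2p; rearranging supply gives qs = 2p - 2505. In a free market, 13495 - 2p = 2p - 2505 gives the equilibrium p* = 4000, q* = 5495.
Because the ceiling (3224) lies below the market-clearing price, it is binding.
At p = 3224: qd = 13495 - 2·3224 = 7047 and qs = 2·3224 - 2505 = 3943.
Consumer surplus without the control is ½ · (6747.5 - 4000) · 5495 = 7548756.25.
With the ceiling, 3943 units are sold at 3224 (assume they go to the highest-value buyers). The demand price at q = 3943 is 4776, so CS = ½ · [(6747.5 - 3224) + (4776 - 3224)] · 3943 = 10006348.25.
Change in consumer surplus = 10006348.25 - 7548756.25 = 2457592.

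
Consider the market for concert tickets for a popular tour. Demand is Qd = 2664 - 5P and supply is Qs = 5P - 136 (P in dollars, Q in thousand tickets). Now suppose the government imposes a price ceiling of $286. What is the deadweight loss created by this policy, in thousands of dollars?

0

In a free market, 2664 - 5P = 5P - 136 gives the equilibrium P* = 280, Q* = 1264.
The ceiling of 286 is above the equilibrium price 280, so it is not binding; the market clears at P* = 280, Q* = 1264.
Since the control does not bind, no trades are prevented and deadweight loss is zero.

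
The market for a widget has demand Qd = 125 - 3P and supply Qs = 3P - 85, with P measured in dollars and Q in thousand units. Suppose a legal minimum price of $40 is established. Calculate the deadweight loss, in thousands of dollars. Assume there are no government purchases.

75

Equilibrium: 125 - 3P = 3P - 85, so 210 = 6P and P* = 35, Q* = 20.
Since 40 > 35, the floor is binding.
At P = 40: Qd = 125 - 3·40 = 5 and Qs = 3·40 - 85 = 35.
Quantity traded falls to 5. At Q = 5 the demand price is (125 - 5)/3 = 40 and the supply price is (85 + 5)/3 = 30.
Deadweight loss = ½ · (40 - 30) · (20 - 5) = ½ · 10 · 15 = 75.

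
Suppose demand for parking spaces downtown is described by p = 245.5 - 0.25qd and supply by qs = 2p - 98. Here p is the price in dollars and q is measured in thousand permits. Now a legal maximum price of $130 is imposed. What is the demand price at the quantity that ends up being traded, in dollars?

205

Rearranging demand gives qd = 982 - 4p. Without the control the market clears where 982 - 4p = 2p - 98, i.e. p* = 180 and q* = 262.
Since 130 < 180, the ceiling is binding.
At p = 130: qd = 982 - 4·130 = 462 and qs = 2·130 - 98 = 162.
Only 162 units reach the market. On the demand curve, the marginal buyer's willingness to pay at q = 162 is (982 - 162)/4 = 205.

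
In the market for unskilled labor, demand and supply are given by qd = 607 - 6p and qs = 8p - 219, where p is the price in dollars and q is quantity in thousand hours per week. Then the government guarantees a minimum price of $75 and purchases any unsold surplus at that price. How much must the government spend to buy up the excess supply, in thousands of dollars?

Without the control the market clears where 607 - 6p = 8p - 219, i.e. p* = 59 and q* = 253.
Since 75 > 59, the floor is binding.
At p = 75: qd = 607 - 6·75 = 157 and qs = 8·75 - 219 = 381.
Surplus = qs - qd = 224.
Government expenditure = surplus × support price = 224 × 75 = 16800.

16800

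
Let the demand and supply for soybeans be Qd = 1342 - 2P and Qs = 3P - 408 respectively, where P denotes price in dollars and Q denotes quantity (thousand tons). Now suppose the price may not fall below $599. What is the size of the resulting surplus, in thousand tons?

1245

In a free market, 1342 - 2P = 3P - 408 gives the equilibrium P* = 350, Q* = 642.
Because the floor (599) lies above the market-clearing price, it is binding.
At P = 599: Qd = 1342 - 2·599 = 144 and Qs = 3·599 - 408 = 1389.
Surplus = Qs - Qd = 1389 - 144 = 1245.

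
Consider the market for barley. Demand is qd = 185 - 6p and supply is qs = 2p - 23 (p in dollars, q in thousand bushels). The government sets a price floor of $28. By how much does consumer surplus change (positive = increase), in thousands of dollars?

Without the control the market clears where 185 - 6p = 2p - 23, i.e. p* = 26 and q* = 29.
The floor of 28 is above the equilibrium price 26, so it binds.
At p = 28: qd = 185 - 6·28 = 17 and qs = 2·28 - 23 = 33.
Consumer surplus without the control is ½ · (185/6 - 26) · 29 = 841/12.
With the floor, consumers buy 17 units at 28, so CS = ½ · (185/6 - 28) · 17 = 289/12.
Change in consumer surplus = 289/12 - 841/12 = -46.

-46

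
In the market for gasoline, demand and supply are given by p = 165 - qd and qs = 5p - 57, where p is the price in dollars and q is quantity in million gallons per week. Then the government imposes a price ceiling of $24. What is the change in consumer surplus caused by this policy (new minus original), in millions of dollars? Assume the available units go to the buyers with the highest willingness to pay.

Rearranging demand gives qd = 165 - p. Setting quantity demanded equal to quantity supplied, 165 - p = 5p - 57, gives p* = 37 and q* = 128.
Because the ceiling (24) lies below the market-clearing price, it is binding.
At p = 24: qd = 165 - 24 = 141 and qs = 5·24 - 57 = 63.
Consumer surplus without the control is ½ · (165 - 37) · 128 = 8192.
With the ceiling, 63 units are sold at 24 (assume they go to the highest-value buyers). The demand price at q = 63 is 102, so CS = ½ · [(165 - 24) + (102 - 24)] · 63 = 6898.5.
Change in consumer surplus = 6898.5 - 8192 = -1293.5.

-1293.5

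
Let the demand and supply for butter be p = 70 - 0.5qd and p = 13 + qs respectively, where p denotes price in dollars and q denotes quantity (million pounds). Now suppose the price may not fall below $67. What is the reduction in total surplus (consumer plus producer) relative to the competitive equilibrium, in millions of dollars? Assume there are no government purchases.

768

Rearranging demand gives qd = 140 - 2p; rearranging supply gives qs = p - 13. Equilibrium: 140 - 2p = p - 13, so 153 = 3p and p* = 51, q* = 38.
The floor of 67 is above the equilibrium price 51, so it binds.
At p = 67: qd = 140 - 2·67 = 6 and qs = 67 - 13 = 54.
Quantity traded falls to 6. At q = 6 the demand price is (140 - 6)/2 = 67 and the supply price is 13 + 6 = 19.
Deadweight loss = ½ · (67 - 19) · (38 - 6) = ½ · 48 · 32 = 768.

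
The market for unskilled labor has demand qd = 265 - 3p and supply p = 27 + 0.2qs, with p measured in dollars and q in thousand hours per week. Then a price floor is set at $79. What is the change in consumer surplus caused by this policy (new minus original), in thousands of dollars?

Rearranging supply gives qs = 5p - 135. Without the control the market clears where 265 - 3p = 5p - 135, i.e. p* = 50 and q* = 115.
The floor of 79 is above the equilibrium price 50, so it binds.
At p = 79: qd = 265 - 3·79 = 28 and qs = 5·79 - 135 = 260.
Consumer surplus without the control is ½ · (265/3 - 50) · 115 = 13225/6.
With the floor, consumers buy 28 units at 79, so CS = ½ · (265/3 - 79) · 28 = 392/3.
Change in consumer surplus = 392/3 - 13225/6 = -2073.5.

-2073.5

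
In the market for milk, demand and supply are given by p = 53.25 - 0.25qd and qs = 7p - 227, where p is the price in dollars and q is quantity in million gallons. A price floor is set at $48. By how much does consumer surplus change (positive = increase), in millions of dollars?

Rearranging demand gives qd = 213 - 4p. In a free market, 213 - 4p = 7p - 227 gives the equilibrium p* = 40, q* = 53.
Since 48 > 40, the floor is binding.
At p = 48: qd = 213 - 4·48 = 21 and qs = 7·48 - 227 = 109.
Consumer surplus without the control is ½ · (53.25 - 40) · 53 = 351.125.
With the floor, consumers buy 21 units at 48, so CS = ½ · (53.25 - 48) · 21 = 55.125.
Change in consumer surplus = 55.125 - 351.125 = -296.

-296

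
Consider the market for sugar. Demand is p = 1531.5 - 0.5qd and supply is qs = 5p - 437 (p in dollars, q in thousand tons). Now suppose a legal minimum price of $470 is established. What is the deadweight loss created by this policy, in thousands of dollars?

0

Rearranging demand gives qd = 3063 - 2p. Setting quantity demanded equal to quantity supplied, 3063 - 2p = 5p - 437, gives p* = 500 and q* = 2063.
The floor of 470 is below the equilibrium price 500, so it is not binding; the market clears at p* = 500, q* = 2063.
Since the control does not bind, no trades are prevented and deadweight loss is zero.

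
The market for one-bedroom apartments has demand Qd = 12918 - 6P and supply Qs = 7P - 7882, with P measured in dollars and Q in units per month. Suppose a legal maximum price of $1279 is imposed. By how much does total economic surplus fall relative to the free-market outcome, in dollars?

781394.25

Equilibrium: 12918 - 6P = 7P - 7882, so 20800 = 13P and P* = 1600, Q* = 3318.
Because the ceiling (1279) lies below the market-clearing price, it is binding.
At P = 1279: Qd = 12918 - 6·1279 = 5244 and Qs = 7·1279 - 7882 = 1071.
Quantity traded falls to 1071. At Q = 1071 the demand price is (12918 - 1071)/6 = 1974.5 and the supply price is (7882 + 1071)/7 = 1279.
Deadweight loss = ½ · (1974.5 - 1279) · (3318 - 1071) = ½ · 695.5 · 2247 = 781394.25.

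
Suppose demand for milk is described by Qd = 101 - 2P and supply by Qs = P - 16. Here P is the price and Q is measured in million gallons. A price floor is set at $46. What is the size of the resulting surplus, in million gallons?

21

Without the control the market clears where 101 - 2P = P - 16, i.e. P* = 39 and Q* = 23.
Since 46 > 39, the floor is binding.
At P = 46: Qd = 101 - 2·46 = 9 and Qs = 46 - 16 = 30.
Surplus = Qs - Qd = 30 - 9 = 21.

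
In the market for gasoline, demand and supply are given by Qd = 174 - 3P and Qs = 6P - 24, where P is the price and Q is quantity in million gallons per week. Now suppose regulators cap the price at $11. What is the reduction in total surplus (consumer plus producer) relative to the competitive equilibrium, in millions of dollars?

Setting quantity demanded equal to quantity supplied, 174 - 3P = 6P - 24, gives P* = 22 and Q* = 108.
Since 11 < 22, the ceiling is binding.
At P = 11: Qd = 174 - 3·11 = 141 and Qs = 6·11 - 24 = 42.
Quantity traded falls to 42. At Q = 42 the demand price is (174 - 42)/3 = 44 and the supply price is (24 + 42)/6 = 11.
Deadweight loss = ½ · (44 - 11) · (108 - 42) = ½ · 33 · 66 = 1089.

1089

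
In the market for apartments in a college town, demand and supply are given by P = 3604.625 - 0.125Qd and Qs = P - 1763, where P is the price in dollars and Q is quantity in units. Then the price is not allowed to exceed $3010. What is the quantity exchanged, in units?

1247

Rearranging demand gives Qd = 28837 - 8P. In a free market, 28837 - 8P = P - 1763 gives the equilibrium P* = 3400, Q* = 1637.
Since 3010 < 3400, the ceiling is binding.
At P = 3010: Qd = 28837 - 8·3010 = 4757 and Qs = 3010 - 1763 = 1247.
The quantity actually transacted is the short side, supply: 1247.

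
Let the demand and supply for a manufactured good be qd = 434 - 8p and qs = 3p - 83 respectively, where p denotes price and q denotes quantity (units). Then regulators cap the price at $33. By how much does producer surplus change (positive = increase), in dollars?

In a free market, 434 - 8p = 3p - 83 gives the equilibrium p* = 47, q* = 58.
The ceiling of 33 is below the equilibrium price 47, so it binds.
At p = 33: qd = 434 - 8·33 = 170 and qs = 3·33 - 83 = 16.
Producer surplus without the control is ½ · (47 - 83/3) · 58 = 1682/3.
With the ceiling, producers sell 16 units at 33, so PS = ½ · (33 - 83/3) · 16 = 128/3.
Change in producer surplus = 128/3 - 1682/3 = -518.

-518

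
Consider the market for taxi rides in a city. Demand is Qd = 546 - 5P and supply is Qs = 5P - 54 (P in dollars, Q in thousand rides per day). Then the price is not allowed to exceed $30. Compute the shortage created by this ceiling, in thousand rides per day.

300

Equilibrium: 546 - 5P = 5P - 54, so 600 = 10P and P* = 60, Q* = 246.
Since 30 < 60, the ceiling is binding.
At P = 30: Qd = 546 - 5·30 = 396 and Qs = 5·30 - 54 = 96.
Shortage = Qd - Qs = 396 - 96 = 300.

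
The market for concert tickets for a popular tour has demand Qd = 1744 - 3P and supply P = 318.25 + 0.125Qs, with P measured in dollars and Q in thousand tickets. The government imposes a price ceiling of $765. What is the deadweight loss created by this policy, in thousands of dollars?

0

Rearranging supply gives Qs = 8P - 2546. Equilibrium: 1744 - 3P = 8P - 2546, so 4290 = 11P and P* = 390, Q* = 574.
Since 765 is above P* = 390, the ceiling does not bind and the free-market outcome prevails.
Since the control does not bind, no trades are prevented and deadweight loss is zero.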